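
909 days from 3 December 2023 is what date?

Counting forward 909 days from December 3, 2023.
December has 31 days, so 31 − 3 = 28 days remain after December 3, 2023; 909 − 28 = 881 left.
January 2024 has 31 days: 881 − 31 = 850 left.
February 2024 has 29 days (2024 is a leap year): 850 − 29 = 821 left.
March 2024 has 31 days: 821 − 31 = 790 left.
April 2024 has 30 days: 790 − 30 = 760 left.
May 2024 has 31 days: 760 − 31 = 729 left.
June 2024 has 30 days: 729 − 30 = 699 left.
July 2024 has 31 days: 699 − 31 = 668 left.
August 2024 has 31 days: 668 − 31 = 637 left.
September 2024 has 30 days: 637 − 30 = 607 left.
October 2024 has 31 days: 607 − 31 = 576 left.
November 2024 has 30 days: 576 − 30 = 546 left.
December 2024 has 31 days: 546 − 31 = 515 left.
January 2025 has 31 days: 515 − 31 = 484 left.
February 2025 has 28 days (2025 is not a leap year): 484 − 28 = 456 left.
March 2025 has 31 days: 456 − 31 = 425 left.
April 2025 has 30 days: 425 − 30 = 395 left.
May 2025 has 31 days: 395 − 31 = 364 left.
June 2025 has 30 days: 364 − 30 = 334 left.
July 2025 has 31 days: 334 − 31 = 303 left.
August 2025 has 31 days: 303 − 31 = 272 left.
September 2025 has 30 days: 272 − 30 = 242 left.
October 2025 has 31 days: 242 − 31 = 211 left.
November 2025 has 30 days: 211 − 30 = 181 left.
December 2025 has 31 days: 181 − 31 = 150 left.
January 2026 has 31 days: 150 − 31 = 119 left.
February 2026 has 28 days (2026 is not a leap year): 119 − 28 = 91 left.
March 2026 has 31 days: 91 − 31 = 60 left.
April 2026 has 30 days: 60 − 30 = 30 left.
30 days into May 2026 → May 30, 2026.

May 30, 2026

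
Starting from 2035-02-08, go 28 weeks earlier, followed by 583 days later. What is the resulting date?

March 1, 2036

Counting back 28 weeks (= 196 days) from February 8, 2035:
Going back 8 days from February 8, 2035 reaches the end of the previous month; 196 − 8 = 188 left.
January 2035 has 31 days: 188 − 31 = 157 left.
December 2034 has 31 days: 157 − 31 = 126 left.
November 2034 has 30 days: 126 − 30 = 96 left.
October 2034 has 31 days: 96 − 31 = 65 left.
September 2034 has 30 days: 65 − 30 = 35 left.
August 2034 has 31 days: 35 − 31 = 4 left.
July 2034 has 31 days; 31 − 4 = 27 → July 27, 2034.
Counting forward 583 days from July 27, 2034:
July has 31 days, so 31 − 27 = 4 days remain after July 27, 2034; 583 − 4 = 579 left.
August 2034 has 31 days: 579 − 31 = 548 left.
September 2034 has 30 days: 548 − 30 = 518 left.
October 2034 has 31 days: 518 − 31 = 487 left.
November 2034 has 30 days: 487 − 30 = 457 left.
December 2034 has 31 days: 457 − 31 = 426 left.
January 2035 has 31 days: 426 − 31 = 395 left.
February 2035 has 28 days (2035 is not a leap year): 395 − 28 = 367 left.
March 2035 has 31 days: 367 − 31 = 336 left.
April 2035 has 30 days: 336 − 30 = 306 left.
May 2035 has 31 days: 306 − 31 = 275 left.
June 2035 has 30 days: 275 − 30 = 245 left.
July 2035 has 31 days: 245 − 31 = 214 left.
August 2035 has 31 days: 214 − 31 = 183 left.
September 2035 has 30 days: 183 − 30 = 153 left.
October 2035 has 31 days: 153 − 31 = 122 left.
November 2035 has 30 days: 122 − 30 = 92 left.
December 2035 has 31 days: 92 − 31 = 61 left.
January 2036 has 31 days: 61 − 31 = 30 left.
February 2036 has 29 days (2036 is a leap year): 30 − 29 = 1 left.
1 day into March 2036 → March 1, 2036.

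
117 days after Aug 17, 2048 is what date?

December 12, 2048

Advancing 117 days from August 17, 2048.
August has 31 days, so 31 − 17 = 14 days remain after August 17, 2048; 117 − 14 = 103 left.
September 2048 has 30 days: 103 − 30 = 73 left.
October 2048 has 31 days: 73 − 31 = 42 left.
November 2048 has 30 days: 42 − 30 = 12 left.
12 days into December 2048 → December 12, 2048.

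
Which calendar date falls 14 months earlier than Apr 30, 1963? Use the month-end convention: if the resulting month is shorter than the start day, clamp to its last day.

Going back 14 months from April 30, 1963.
month 4 − 14 = -10, which is month 2 of year 1962 → February 1962.
February 1962 has only 28 days (1962 is not a leap year — relevant if February), and the start was day 30, so the date clamps to February 28, 1962.

February 28, 1962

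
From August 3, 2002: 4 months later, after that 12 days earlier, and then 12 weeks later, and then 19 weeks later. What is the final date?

Counting forward 4 months from August 3, 2002:
month 8 + 4 = 12 → December 2002.
Day 3 is valid in December, giving December 3, 2002.
Subtracting 12 days from December 3, 2002:
Going back 3 days from December 3, 2002 reaches the end of the previous month; 12 − 3 = 9 left.
November 2002 has 30 days; 30 − 9 = 21 → November 21, 2002.
Advancing 12 weeks (= 84 days) from November 21, 2002:
November has 30 days, so 30 − 21 = 9 days remain after November 21, 2002; 84 − 9 = 75 left.
December 2002 has 31 days: 75 − 31 = 44 left.
January 2003 has 31 days: 44 − 31 = 13 left.
13 days into February 2003 → February 13, 2003.
Counting forward 19 weeks (= 133 days) from February 13, 2003:
February has 28 days, so 28 − 13 = 15 days remain after February 13, 2003; 133 − 15 = 118 left.
March 2003 has 31 days: 118 − 31 = 87 left.
April 2003 has 30 days: 87 − 30 = 57 left.
May 2003 has 31 days: 57 − 31 = 26 left.
26 days into June 2003 → June 26, 2003.

June 26, 2003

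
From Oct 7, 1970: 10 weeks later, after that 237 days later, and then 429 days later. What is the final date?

Advancing 10 weeks (= 70 days) from October 7, 1970:
October has 31 days, so 31 − 7 = 24 days remain after October 7, 1970; 70 − 24 = 46 left.
November 1970 has 30 days: 46 − 30 = 16 left.
16 days into December 1970 → December 16, 1970.
Advancing 237 days from December 16, 1970:
December has 31 days, so 31 − 16 = 15 days remain after December 16, 1970; 237 − 15 = 222 left.
January 1971 has 31 days: 222 − 31 = 191 left.
February 1971 has 28 days (1971 is not a leap year): 191 − 28 = 163 left.
March 1971 has 31 days: 163 − 31 = 132 left.
April 1971 has 30 days: 132 − 30 = 102 left.
May 1971 has 31 days: 102 − 31 = 71 left.
June 1971 has 30 days: 71 − 30 = 41 left.
July 1971 has 31 days: 41 − 31 = 10 left.
10 days into August 1971 → August 10, 1971.
Counting forward 429 days from August 10, 1971:
August has 31 days, so 31 − 10 = 21 days remain after August 10, 1971; 429 − 21 = 408 left.
September 1971 has 30 days: 408 − 30 = 378 left.
October 1971 has 31 days: 378 − 31 = 347 left.
November 1971 has 30 days: 347 − 30 = 317 left.
December 1971 has 31 days: 317 − 31 = 286 left.
January 1972 has 31 days: 286 − 31 = 255 left.
February 1972 has 29 days (1972 is a leap year): 255 − 29 = 226 left.
March 1972 has 31 days: 226 − 31 = 195 left.
April 1972 has 30 days: 195 − 30 = 165 left.
May 1972 has 31 days: 165 − 31 = 134 left.
June 1972 has 30 days: 134 − 30 = 104 left.
July 1972 has 31 days: 104 − 31 = 73 left.
August 1972 has 31 days: 73 − 31 = 42 left.
September 1972 has 30 days: 42 − 30 = 12 left.
12 days into October 1972 → October 12, 1972.

October 12, 1972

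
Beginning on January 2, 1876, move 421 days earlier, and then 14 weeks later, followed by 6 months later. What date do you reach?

Counting back 421 days from January 2, 1876:
Going back 2 days from January 2, 1876 reaches the end of the previous month; 421 − 2 = 419 left.
December 1875 has 31 days: 419 − 31 = 388 left.
November 1875 has 30 days: 388 − 30 = 358 left.
October 1875 has 31 days: 358 − 31 = 327 left.
September 1875 has 30 days: 327 − 30 = 297 left.
August 1875 has 31 days: 297 − 31 = 266 left.
July 1875 has 31 days: 266 − 31 = 235 left.
June 1875 has 30 days: 235 − 30 = 205 left.
May 1875 has 31 days: 205 − 31 = 174 left.
April 1875 has 30 days: 174 − 30 = 144 left.
March 1875 has 31 days: 144 − 31 = 113 left.
February 1875 has 28 days (1875 is not a leap year): 113 − 28 = 85 left.
January 1875 has 31 days: 85 − 31 = 54 left.
December 1874 has 31 days: 54 − 31 = 23 left.
November 1874 has 30 days; 30 − 23 = 7 → November 7, 1874.
Advancing 14 weeks (= 98 days) from November 7, 1874:
November has 30 days, so 30 − 7 = 23 days remain after November 7, 1874; 98 − 23 = 75 left.
December 1874 has 31 days: 75 − 31 = 44 left.
January 1875 has 31 days: 44 − 31 = 13 left.
13 days into February 1875 → February 13, 1875.
Advancing 6 months from February 13, 1875:
month 2 + 6 = 8 → August 1875.
Day 13 is valid in August, giving August 13, 1875.

August 13, 1875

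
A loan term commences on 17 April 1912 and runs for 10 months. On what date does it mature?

Advancing 10 months from April 17, 1912.
month 4 + 10 = 14, which is month 2 of year 1913 → February 1913.
Day 17 is valid in February, giving February 17, 1913.

February 17, 1913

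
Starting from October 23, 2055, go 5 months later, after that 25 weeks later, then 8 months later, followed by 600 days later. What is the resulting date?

January 4, 2059

Counting forward 5 months from October 23, 2055:
month 10 + 5 = 15, which is month 3 of year 2056 → March 2056.
Day 23 is valid in March, giving March 23, 2056.
Counting forward 25 weeks (= 175 days) from March 23, 2056:
March has 31 days, so 31 − 23 = 8 days remain after March 23, 2056; 175 − 8 = 167 left.
April 2056 has 30 days: 167 − 30 = 137 left.
May 2056 has 31 days: 137 − 31 = 106 left.
June 2056 has 30 days: 106 − 30 = 76 left.
July 2056 has 31 days: 76 − 31 = 45 left.
August 2056 has 31 days: 45 − 31 = 14 left.
14 days into September 2056 → September 14, 2056.
Counting forward 8 months from September 14, 2056:
month 9 + 8 = 17, which is month 5 of year 2057 → May 2057.
Day 14 is valid in May, giving May 14, 2057.
Adding 600 days from May 14, 2057:
May has 31 days, so 31 − 14 = 17 days remain after May 14, 2057; 600 − 17 = 583 left.
June 2057 has 30 days: 583 − 30 = 553 left.
July 2057 has 31 days: 553 − 31 = 522 left.
August 2057 has 31 days: 522 − 31 = 491 left.
September 2057 has 30 days: 491 − 30 = 461 left.
October 2057 has 31 days: 461 − 31 = 430 left.
November 2057 has 30 days: 430 − 30 = 400 left.
December 2057 has 31 days: 400 − 31 = 369 left.
January 2058 has 31 days: 369 − 31 = 338 left.
February 2058 has 28 days (2058 is not a leap year): 338 − 28 = 310 left.
March 2058 has 31 days: 310 − 31 = 279 left.
April 2058 has 30 days: 279 − 30 = 249 left.
May 2058 has 31 days: 249 − 31 = 218 left.
June 2058 has 30 days: 218 − 30 = 188 left.
July 2058 has 31 days: 188 − 31 = 157 left.
August 2058 has 31 days: 157 − 31 = 126 left.
September 2058 has 30 days: 126 − 30 = 96 left.
October 2058 has 31 days: 96 − 31 = 65 left.
November 2058 has 30 days: 65 − 30 = 35 left.
December 2058 has 31 days: 35 − 31 = 4 left.
4 days into January 2059 → January 4, 2059.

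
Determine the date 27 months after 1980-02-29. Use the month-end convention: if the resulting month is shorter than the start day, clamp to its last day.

Adding 27 months from February 29, 1980.
month 2 + 27 = 29, which is month 5 of year 1982 → May 1982.
Day 29 is valid in May, giving May 29, 1982.

May 29, 1982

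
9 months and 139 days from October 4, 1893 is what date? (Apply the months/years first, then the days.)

Counting forward 9 months and 139 days from October 4, 1893: first the month/year part, then the days.
month 10 + 9 = 19, which is month 7 of year 1894 → July 1894.
Day 4 is valid in July, giving July 4, 1894.
Now add 139 days from July 4, 1894.
July has 31 days, so 31 − 4 = 27 days remain after July 4, 1894; 139 − 27 = 112 left.
August 1894 has 31 days: 112 − 31 = 81 left.
September 1894 has 30 days: 81 − 30 = 51 left.
October 1894 has 31 days: 51 − 31 = 20 left.
20 days into November 1894 → November 20, 1894.

November 20, 1894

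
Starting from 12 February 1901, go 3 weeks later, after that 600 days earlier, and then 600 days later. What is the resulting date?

March 5, 1901

Advancing 3 weeks (= 21 days) from February 12, 1901:
February has 28 days, so 28 − 12 = 16 days remain after February 12, 1901; 21 − 16 = 5 left.
5 days into March 1901 → March 5, 1901.
Going back 600 days from March 5, 1901:
Going back 5 days from March 5, 1901 reaches the end of the previous month; 600 − 5 = 595 left.
February 1901 has 28 days (1901 is not a leap year): 595 − 28 = 567 left.
January 1901 has 31 days: 567 − 31 = 536 left.
December 1900 has 31 days: 536 − 31 = 505 left.
November 1900 has 30 days: 505 − 30 = 475 left.
October 1900 has 31 days: 475 − 31 = 444 left.
September 1900 has 30 days: 444 − 30 = 414 left.
August 1900 has 31 days: 414 − 31 = 383 left.
July 1900 has 31 days: 383 − 31 = 352 left.
June 1900 has 30 days: 352 − 30 = 322 left.
May 1900 has 31 days: 322 − 31 = 291 left.
April 1900 has 30 days: 291 − 30 = 261 left.
March 1900 has 31 days: 261 − 31 = 230 left.
February 1900 has 28 days (1900 is not a leap year (divisible by 100 but not 400)): 230 − 28 = 202 left.
January 1900 has 31 days: 202 − 31 = 171 left.
December 1899 has 31 days: 171 − 31 = 140 left.
November 1899 has 30 days: 140 − 30 = 110 left.
October 1899 has 31 days: 110 − 31 = 79 left.
September 1899 has 30 days: 79 − 30 = 49 left.
August 1899 has 31 days: 49 − 31 = 18 left.
July 1899 has 31 days; 31 − 18 = 13 → July 13, 1899.
Advancing 600 days from July 13, 1899:
July has 31 days, so 31 − 13 = 18 days remain after July 13, 1899; 600 − 18 = 582 left.
August 1899 has 31 days: 582 − 31 = 551 left.
September 1899 has 30 days: 551 − 30 = 521 left.
October 1899 has 31 days: 521 − 31 = 490 left.
November 1899 has 30 days: 490 − 30 = 460 left.
December 1899 has 31 days: 460 − 31 = 429 left.
January 1900 has 31 days: 429 − 31 = 398 left.
February 1900 has 28 days (1900 is not a leap year (divisible by 100 but not 400)): 398 − 28 = 370 left.
March 1900 has 31 days: 370 − 31 = 339 left.
April 1900 has 30 days: 339 − 30 = 309 left.
May 1900 has 31 days: 309 − 31 = 278 left.
June 1900 has 30 days: 278 − 30 = 248 left.
July 1900 has 31 days: 248 − 31 = 217 left.
August 1900 has 31 days: 217 − 31 = 186 left.
September 1900 has 30 days: 186 − 30 = 156 left.
October 1900 has 31 days: 156 − 31 = 125 left.
November 1900 has 30 days: 125 − 30 = 95 left.
December 1900 has 31 days: 95 − 31 = 64 left.
January 1901 has 31 days: 64 − 31 = 33 left.
February 1901 has 28 days (1901 is not a leap year): 33 − 28 = 5 left.
5 days into March 1901 → March 5, 1901.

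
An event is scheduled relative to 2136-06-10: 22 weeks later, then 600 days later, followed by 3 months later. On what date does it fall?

Advancing 22 weeks (= 154 days) from June 10, 2136:
June has 30 days, so 30 − 10 = 20 days remain after June 10, 2136; 154 − 20 = 134 left.
July 2136 has 31 days: 134 − 31 = 103 left.
August 2136 has 31 days: 103 − 31 = 72 left.
September 2136 has 30 days: 72 − 30 = 42 left.
October 2136 has 31 days: 42 − 31 = 11 left.
11 days into November 2136 → November 11, 2136.
Counting forward 600 days from November 11, 2136:
November has 30 days, so 30 − 11 = 19 days remain after November 11, 2136; 600 − 19 = 581 left.
December 2136 has 31 days: 581 − 31 = 550 left.
January 2137 has 31 days: 550 − 31 = 519 left.
February 2137 has 28 days (2137 is not a leap year): 519 − 28 = 491 left.
March 2137 has 31 days: 491 − 31 = 460 left.
April 2137 has 30 days: 460 − 30 = 430 left.
May 2137 has 31 days: 430 − 31 = 399 left.
June 2137 has 30 days: 399 − 30 = 369 left.
July 2137 has 31 days: 369 − 31 = 338 left.
August 2137 has 31 days: 338 − 31 = 307 left.
September 2137 has 30 days: 307 − 30 = 277 left.
October 2137 has 31 days: 277 − 31 = 246 left.
November 2137 has 30 days: 246 − 30 = 216 left.
December 2137 has 31 days: 216 − 31 = 185 left.
January 2138 has 31 days: 185 − 31 = 154 left.
February 2138 has 28 days (2138 is not a leap year): 154 − 28 = 126 left.
March 2138 has 31 days: 126 − 31 = 95 left.
April 2138 has 30 days: 95 − 30 = 65 left.
May 2138 has 31 days: 65 − 31 = 34 left.
June 2138 has 30 days: 34 − 30 = 4 left.
4 days into July 2138 → July 4, 2138.
Adding 3 months from July 4, 2138:
month 7 + 3 = 10 → October 2138.
Day 4 is valid in October, giving October 4, 2138.

October 4, 2138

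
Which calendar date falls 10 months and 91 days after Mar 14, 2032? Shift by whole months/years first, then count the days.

Advancing 10 months and 91 days from March 14, 2032: first the month/year part, then the days.
month 3 + 10 = 13, which is month 1 of year 2033 → January 2033.
Day 14 is valid in January, giving January 14, 2033.
Now add 91 days from January 14, 2033.
January has 31 days, so 31 − 14 = 17 days remain after January 14, 2033; 91 − 17 = 74 left.
February 2033 has 28 days (2033 is not a leap year): 74 − 28 = 46 left.
March 2033 has 31 days: 46 − 31 = 15 left.
15 days into April 2033 → April 15, 2033.

April 15, 2033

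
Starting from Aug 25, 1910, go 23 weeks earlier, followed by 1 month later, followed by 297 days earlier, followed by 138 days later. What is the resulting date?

Going back 23 weeks (= 161 days) from August 25, 1910:
Going back 25 days from August 25, 1910 reaches the end of the previous month; 161 − 25 = 136 left.
July 1910 has 31 days: 136 − 31 = 105 left.
June 1910 has 30 days: 105 − 30 = 75 left.
May 1910 has 31 days: 75 − 31 = 44 left.
April 1910 has 30 days: 44 − 30 = 14 left.
March 1910 has 31 days; 31 − 14 = 17 → March 17, 1910.
Advancing 1 month from March 17, 1910:
month 3 + 1 = 4 → April 1910.
Day 17 is valid in April, giving April 17, 1910.
Going back 297 days from April 17, 1910:
Going back 17 days from April 17, 1910 reaches the end of the previous month; 297 − 17 = 280 left.
March 1910 has 31 days: 280 − 31 = 249 left.
February 1910 has 28 days (1910 is not a leap year): 249 − 28 = 221 left.
January 1910 has 31 days: 221 − 31 = 190 left.
December 1909 has 31 days: 190 − 31 = 159 left.
November 1909 has 30 days: 159 − 30 = 129 left.
October 1909 has 31 days: 129 − 31 = 98 left.
September 1909 has 30 days: 98 − 30 = 68 left.
August 1909 has 31 days: 68 − 31 = 37 left.
July 1909 has 31 days: 37 − 31 = 6 left.
June 1909 has 30 days; 30 − 6 = 24 → June 24, 1909.
Advancing 138 days from June 24, 1909:
June has 30 days, so 30 − 24 = 6 days remain after June 24, 1909; 138 − 6 = 132 left.
July 1909 has 31 days: 132 − 31 = 101 left.
August 1909 has 31 days: 101 − 31 = 70 left.
September 1909 has 30 days: 70 − 30 = 40 left.
October 1909 has 31 days: 40 − 31 = 9 left.
9 days into November 1909 → November 9, 1909.

November 9, 1909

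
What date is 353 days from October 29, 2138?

October 17, 2139

Counting forward 353 days from October 29, 2138.
October has 31 days, so 31 − 29 = 2 days remain after October 29, 2138; 353 − 2 = 351 left.
November 2138 has 30 days: 351 − 30 = 321 left.
December 2138 has 31 days: 321 − 31 = 290 left.
January 2139 has 31 days: 290 − 31 = 259 left.
February 2139 has 28 days (2139 is not a leap year): 259 − 28 = 231 left.
March 2139 has 31 days: 231 − 31 = 200 left.
April 2139 has 30 days: 200 − 30 = 170 left.
May 2139 has 31 days: 170 − 31 = 139 left.
June 2139 has 30 days: 139 − 30 = 109 left.
July 2139 has 31 days: 109 − 31 = 78 left.
August 2139 has 31 days: 78 − 31 = 47 left.
September 2139 has 30 days: 47 − 30 = 17 left.
17 days into October 2139 → October 17, 2139.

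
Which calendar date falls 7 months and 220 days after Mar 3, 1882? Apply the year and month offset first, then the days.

Advancing 7 months and 220 days from March 3, 1882: first the month/year part, then the days.
month 3 + 7 = 10 → October 1882.
Day 3 is valid in October, giving October 3, 1882.
Now add 220 days from October 3, 1882.
October has 31 days, so 31 − 3 = 28 days remain after October 3, 1882; 220 − 28 = 192 left.
November 1882 has 30 days: 192 − 30 = 162 left.
December 1882 has 31 days: 162 − 31 = 131 left.
January 1883 has 31 days: 131 − 31 = 100 left.
February 1883 has 28 days (1883 is not a leap year): 100 − 28 = 72 left.
March 1883 has 31 days: 72 − 31 = 41 left.
April 1883 has 30 days: 41 − 30 = 11 left.
11 days into May 1883 → May 11, 1883.

May 11, 1883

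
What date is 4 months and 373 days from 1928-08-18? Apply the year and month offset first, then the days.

December 26, 1929

Counting forward 4 months and 373 days from August 18, 1928: first the month/year part, then the days.
month 8 + 4 = 12 → December 1928.
Day 18 is valid in December, giving December 18, 1928.
Now add 373 days from December 18, 1928.
December has 31 days, so 31 − 18 = 13 days remain after December 18, 1928; 373 − 13 = 360 left.
January 1929 has 31 days: 360 − 31 = 329 left.
February 1929 has 28 days (1929 is not a leap year): 329 − 28 = 301 left.
March 1929 has 31 days: 301 − 31 = 270 left.
April 1929 has 30 days: 270 − 30 = 240 left.
May 1929 has 31 days: 240 − 31 = 209 left.
June 1929 has 30 days: 209 − 30 = 179 left.
July 1929 has 31 days: 179 − 31 = 148 left.
August 1929 has 31 days: 148 − 31 = 117 left.
September 1929 has 30 days: 117 − 30 = 87 left.
October 1929 has 31 days: 87 − 31 = 56 left.
November 1929 has 30 days: 56 − 30 = 26 left.
26 days into December 1929 → December 26, 1929.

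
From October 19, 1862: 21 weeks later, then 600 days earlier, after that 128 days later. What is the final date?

Advancing 21 weeks (= 147 days) from October 19, 1862:
October has 31 days, so 31 − 19 = 12 days remain after October 19, 1862; 147 − 12 = 135 left.
November 1862 has 30 days: 135 − 30 = 105 left.
December 1862 has 31 days: 105 − 31 = 74 left.
January 1863 has 31 days: 74 − 31 = 43 left.
February 1863 has 28 days (1863 is not a leap year): 43 − 28 = 15 left.
15 days into March 1863 → March 15, 1863.
Subtracting 600 days from March 15, 1863:
Going back 15 days from March 15, 1863 reaches the end of the previous month; 600 − 15 = 585 left.
February 1863 has 28 days (1863 is not a leap year): 585 − 28 = 557 left.
January 1863 has 31 days: 557 − 31 = 526 left.
December 1862 has 31 days: 526 − 31 = 495 left.
November 1862 has 30 days: 495 − 30 = 465 left.
October 1862 has 31 days: 465 − 31 = 434 left.
September 1862 has 30 days: 434 − 30 = 404 left.
August 1862 has 31 days: 404 − 31 = 373 left.
July 1862 has 31 days: 373 − 31 = 342 left.
June 1862 has 30 days: 342 − 30 = 312 left.
May 1862 has 31 days: 312 − 31 = 281 left.
April 1862 has 30 days: 281 − 30 = 251 left.
March 1862 has 31 days: 251 − 31 = 220 left.
February 1862 has 28 days (1862 is not a leap year): 220 − 28 = 192 left.
January 1862 has 31 days: 192 − 31 = 161 left.
December 1861 has 31 days: 161 − 31 = 130 left.
November 1861 has 30 days: 130 − 30 = 100 left.
October 1861 has 31 days: 100 − 31 = 69 left.
September 1861 has 30 days: 69 − 30 = 39 left.
August 1861 has 31 days: 39 − 31 = 8 left.
July 1861 has 31 days; 31 − 8 = 23 → July 23, 1861.
Advancing 128 days from July 23, 1861:
July has 31 days, so 31 − 23 = 8 days remain after July 23, 1861; 128 − 8 = 120 left.
August 1861 has 31 days: 120 − 31 = 89 left.
September 1861 has 30 days: 89 − 30 = 59 left.
October 1861 has 31 days: 59 − 31 = 28 left.
28 days into November 1861 → November 28, 1861.

November 28, 1861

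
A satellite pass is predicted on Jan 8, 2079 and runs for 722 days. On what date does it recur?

December 30, 2080

Counting forward 722 days from January 8, 2079.
January has 31 days, so 31 − 8 = 23 days remain after January 8, 2079; 722 − 23 = 699 left.
February 2079 has 28 days (2079 is not a leap year): 699 − 28 = 671 left.
March 2079 has 31 days: 671 − 31 = 640 left.
April 2079 has 30 days: 640 − 30 = 610 left.
May 2079 has 31 days: 610 − 31 = 579 left.
June 2079 has 30 days: 579 − 30 = 549 left.
July 2079 has 31 days: 549 − 31 = 518 left.
August 2079 has 31 days: 518 − 31 = 487 left.
September 2079 has 30 days: 487 − 30 = 457 left.
October 2079 has 31 days: 457 − 31 = 426 left.
November 2079 has 30 days: 426 − 30 = 396 left.
December 2079 has 31 days: 396 − 31 = 365 left.
January 2080 has 31 days: 365 − 31 = 334 left.
February 2080 has 29 days (2080 is a leap year): 334 − 29 = 305 left.
March 2080 has 31 days: 305 − 31 = 274 left.
April 2080 has 30 days: 274 − 30 = 244 left.
May 2080 has 31 days: 244 − 31 = 213 left.
June 2080 has 30 days: 213 − 30 = 183 left.
July 2080 has 31 days: 183 − 31 = 152 left.
August 2080 has 31 days: 152 − 31 = 121 left.
September 2080 has 30 days: 121 − 30 = 91 left.
October 2080 has 31 days: 91 − 31 = 60 left.
November 2080 has 30 days: 60 − 30 = 30 left.
30 days into December 2080 → December 30, 2080.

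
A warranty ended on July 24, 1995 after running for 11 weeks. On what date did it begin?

May 8, 1995

Going back 11 weeks = 77 days from July 24, 1995.
Going back 24 days from July 24, 1995 reaches the end of the previous month; 77 − 24 = 53 left.
June 1995 has 30 days: 53 − 30 = 23 left.
May 1995 has 31 days; 31 − 23 = 8 → May 8, 1995.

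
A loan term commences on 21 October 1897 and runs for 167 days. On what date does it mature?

Counting forward 167 days from October 21, 1897.
October has 31 days, so 31 − 21 = 10 days remain after October 21, 1897; 167 − 10 = 157 left.
November 1897 has 30 days: 157 − 30 = 127 left.
December 1897 has 31 days: 127 − 31 = 96 left.
January 1898 has 31 days: 96 − 31 = 65 left.
February 1898 has 28 days (1898 is not a leap year): 65 − 28 = 37 left.
March 1898 has 31 days: 37 − 31 = 6 left.
6 days into April 1898 → April 6, 1898.

April 6, 1898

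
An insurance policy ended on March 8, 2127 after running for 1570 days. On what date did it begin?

November 19, 2122

Subtracting 1570 days from March 8, 2127.
Going back 8 days from March 8, 2127 reaches the end of the previous month; 1570 − 8 = 1562 left.
February 2127 has 28 days (2127 is not a leap year): 1562 − 28 = 1534 left.
January 2127 has 31 days: 1534 − 31 = 1503 left.
December 2126 has 31 days: 1503 − 31 = 1472 left.
November 2126 has 30 days: 1472 − 30 = 1442 left.
October 2126 has 31 days: 1442 − 31 = 1411 left.
September 2126 has 30 days: 1411 − 30 = 1381 left.
August 2126 has 31 days: 1381 − 31 = 1350 left.
July 2126 has 31 days: 1350 − 31 = 1319 left.
June 2126 has 30 days: 1319 − 30 = 1289 left.
May 2126 has 31 days: 1289 − 31 = 1258 left.
April 2126 has 30 days: 1258 − 30 = 1228 left.
March 2126 has 31 days: 1228 − 31 = 1197 left.
February 2126 has 28 days (2126 is not a leap year): 1197 − 28 = 1169 left.
January 2126 has 31 days: 1169 − 31 = 1138 left.
December 2125 has 31 days: 1138 − 31 = 1107 left.
November 2125 has 30 days: 1107 − 30 = 1077 left.
October 2125 has 31 days: 1077 − 31 = 1046 left.
September 2125 has 30 days: 1046 − 30 = 1016 left.
August 2125 has 31 days: 1016 − 31 = 985 left.
July 2125 has 31 days: 985 − 31 = 954 left.
June 2125 has 30 days: 954 − 30 = 924 left.
May 2125 has 31 days: 924 − 31 = 893 left.
April 2125 has 30 days: 893 − 30 = 863 left.
March 2125 has 31 days: 863 − 31 = 832 left.
February 2125 has 28 days (2125 is not a leap year): 832 − 28 = 804 left.
January 2125 has 31 days: 804 − 31 = 773 left.
December 2124 has 31 days: 773 − 31 = 742 left.
November 2124 has 30 days: 742 − 30 = 712 left.
October 2124 has 31 days: 712 − 31 = 681 left.
September 2124 has 30 days: 681 − 30 = 651 left.
August 2124 has 31 days: 651 − 31 = 620 left.
July 2124 has 31 days: 620 − 31 = 589 left.
June 2124 has 30 days: 589 − 30 = 559 left.
May 2124 has 31 days: 559 − 31 = 528 left.
April 2124 has 30 days: 528 − 30 = 498 left.
March 2124 has 31 days: 498 − 31 = 467 left.
February 2124 has 29 days (2124 is a leap year): 467 − 29 = 438 left.
January 2124 has 31 days: 438 − 31 = 407 left.
December 2123 has 31 days: 407 − 31 = 376 left.
November 2123 has 30 days: 376 − 30 = 346 left.
October 2123 has 31 days: 346 − 31 = 315 left.
September 2123 has 30 days: 315 − 30 = 285 left.
August 2123 has 31 days: 285 − 31 = 254 left.
July 2123 has 31 days: 254 − 31 = 223 left.
June 2123 has 30 days: 223 − 30 = 193 left.
May 2123 has 31 days: 193 − 31 = 162 left.
April 2123 has 30 days: 162 − 30 = 132 left.
March 2123 has 31 days: 132 − 31 = 101 left.
February 2123 has 28 days (2123 is not a leap year): 101 − 28 = 73 left.
January 2123 has 31 days: 73 − 31 = 42 left.
December 2122 has 31 days: 42 − 31 = 11 left.
November 2122 has 30 days; 30 − 11 = 19 → November 19, 2122.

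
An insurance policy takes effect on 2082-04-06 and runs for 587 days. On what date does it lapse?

November 14, 2083

Advancing 587 days from April 6, 2082.
April has 30 days, so 30 − 6 = 24 days remain after April 6, 2082; 587 − 24 = 563 left.
May 2082 has 31 days: 563 − 31 = 532 left.
June 2082 has 30 days: 532 − 30 = 502 left.
July 2082 has 31 days: 502 − 31 = 471 left.
August 2082 has 31 days: 471 − 31 = 440 left.
September 2082 has 30 days: 440 − 30 = 410 left.
October 2082 has 31 days: 410 − 31 = 379 left.
November 2082 has 30 days: 379 − 30 = 349 left.
December 2082 has 31 days: 349 − 31 = 318 left.
January 2083 has 31 days: 318 − 31 = 287 left.
February 2083 has 28 days (2083 is not a leap year): 287 − 28 = 259 left.
March 2083 has 31 days: 259 − 31 = 228 left.
April 2083 has 30 days: 228 − 30 = 198 left.
May 2083 has 31 days: 198 − 31 = 167 left.
June 2083 has 30 days: 167 − 30 = 137 left.
July 2083 has 31 days: 137 − 31 = 106 left.
August 2083 has 31 days: 106 − 31 = 75 left.
September 2083 has 30 days: 75 − 30 = 45 left.
October 2083 has 31 days: 45 − 31 = 14 left.
14 days into November 2083 → November 14, 2083.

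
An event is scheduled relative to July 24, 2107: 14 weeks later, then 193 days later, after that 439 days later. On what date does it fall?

July 23, 2109

Adding 14 weeks (= 98 days) from July 24, 2107:
July has 31 days, so 31 − 24 = 7 days remain after July 24, 2107; 98 − 7 = 91 left.
August 2107 has 31 days: 91 − 31 = 60 left.
September 2107 has 30 days: 60 − 30 = 30 left.
30 days into October 2107 → October 30, 2107.
Advancing 193 days from October 30, 2107:
October has 31 days, so 31 − 30 = 1 day remains after October 30, 2107; 193 − 1 = 192 left.
November 2107 has 30 days: 192 − 30 = 162 left.
December 2107 has 31 days: 162 − 31 = 131 left.
January 2108 has 31 days: 131 − 31 = 100 left.
February 2108 has 29 days (2108 is a leap year): 100 − 29 = 71 left.
March 2108 has 31 days: 71 − 31 = 40 left.
April 2108 has 30 days: 40 − 30 = 10 left.
10 days into May 2108 → May 10, 2108.
Adding 439 days from May 10, 2108:
May has 31 days, so 31 − 10 = 21 days remain after May 10, 2108; 439 − 21 = 418 left.
June 2108 has 30 days: 418 − 30 = 388 left.
July 2108 has 31 days: 388 − 31 = 357 left.
August 2108 has 31 days: 357 − 31 = 326 left.
September 2108 has 30 days: 326 − 30 = 296 left.
October 2108 has 31 days: 296 − 31 = 265 left.
November 2108 has 30 days: 265 − 30 = 235 left.
December 2108 has 31 days: 235 − 31 = 204 left.
January 2109 has 31 days: 204 − 31 = 173 left.
February 2109 has 28 days (2109 is not a leap year): 173 − 28 = 145 left.
March 2109 has 31 days: 145 − 31 = 114 left.
April 2109 has 30 days: 114 − 30 = 84 left.
May 2109 has 31 days: 84 − 31 = 53 left.
June 2109 has 30 days: 53 − 30 = 23 left.
23 days into July 2109 → July 23, 2109.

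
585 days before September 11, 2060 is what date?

February 4, 2059

Subtracting 585 days from September 11, 2060.
Going back 11 days from September 11, 2060 reaches the end of the previous month; 585 − 11 = 574 left.
August 2060 has 31 days: 574 − 31 = 543 left.
July 2060 has 31 days: 543 − 31 = 512 left.
June 2060 has 30 days: 512 − 30 = 482 left.
May 2060 has 31 days: 482 − 31 = 451 left.
April 2060 has 30 days: 451 − 30 = 421 left.
March 2060 has 31 days: 421 − 31 = 390 left.
February 2060 has 29 days (2060 is a leap year): 390 − 29 = 361 left.
January 2060 has 31 days: 361 − 31 = 330 left.
December 2059 has 31 days: 330 − 31 = 299 left.
November 2059 has 30 days: 299 − 30 = 269 left.
October 2059 has 31 days: 269 − 31 = 238 left.
September 2059 has 30 days: 238 − 30 = 208 left.
August 2059 has 31 days: 208 − 31 = 177 left.
July 2059 has 31 days: 177 − 31 = 146 left.
June 2059 has 30 days: 146 − 30 = 116 left.
May 2059 has 31 days: 116 − 31 = 85 left.
April 2059 has 30 days: 85 − 30 = 55 left.
March 2059 has 31 days: 55 − 31 = 24 left.
February 2059 has 28 days; 28 − 24 = 4 → February 4, 2059.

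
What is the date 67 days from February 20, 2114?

April 28, 2114

Counting forward 67 days from February 20, 2114.
February has 28 days, so 28 − 20 = 8 days remain after February 20, 2114; 67 − 8 = 59 left.
March 2114 has 31 days: 59 − 31 = 28 left.
28 days into April 2114 → April 28, 2114.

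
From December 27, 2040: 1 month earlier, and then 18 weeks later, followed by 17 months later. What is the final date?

Going back 1 month from December 27, 2040:
month 12 − 1 = 11 → November 2040.
Day 27 is valid in November, giving November 27, 2040.
Advancing 18 weeks (= 126 days) from November 27, 2040:
November has 30 days, so 30 − 27 = 3 days remain after November 27, 2040; 126 − 3 = 123 left.
December 2040 has 31 days: 123 − 31 = 92 left.
January 2041 has 31 days: 92 − 31 = 61 left.
February 2041 has 28 days (2041 is not a leap year): 61 − 28 = 33 left.
March 2041 has 31 days: 33 − 31 = 2 left.
2 days into April 2041 → April 2, 2041.
Advancing 17 months from April 2, 2041:
month 4 + 17 = 21, which is month 9 of year 2042 → September 2042.
Day 2 is valid in September, giving September 2, 2042.

September 2, 2042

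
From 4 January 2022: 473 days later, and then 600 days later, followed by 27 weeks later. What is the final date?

June 19, 2025

Advancing 473 days from January 4, 2022:
January has 31 days, so 31 − 4 = 27 days remain after January 4, 2022; 473 − 27 = 446 left.
February 2022 has 28 days (2022 is not a leap year): 446 − 28 = 418 left.
March 2022 has 31 days: 418 − 31 = 387 left.
April 2022 has 30 days: 387 − 30 = 357 left.
May 2022 has 31 days: 357 − 31 = 326 left.
June 2022 has 30 days: 326 − 30 = 296 left.
July 2022 has 31 days: 296 − 31 = 265 left.
August 2022 has 31 days: 265 − 31 = 234 left.
September 2022 has 30 days: 234 − 30 = 204 left.
October 2022 has 31 days: 204 − 31 = 173 left.
November 2022 has 30 days: 173 − 30 = 143 left.
December 2022 has 31 days: 143 − 31 = 112 left.
January 2023 has 31 days: 112 − 31 = 81 left.
February 2023 has 28 days (2023 is not a leap year): 81 − 28 = 53 left.
March 2023 has 31 days: 53 − 31 = 22 left.
22 days into April 2023 → April 22, 2023.
Advancing 600 days from April 22, 2023:
April has 30 days, so 30 − 22 = 8 days remain after April 22, 2023; 600 − 8 = 592 left.
May 2023 has 31 days: 592 − 31 = 561 left.
June 2023 has 30 days: 561 − 30 = 531 left.
July 2023 has 31 days: 531 − 31 = 500 left.
August 2023 has 31 days: 500 − 31 = 469 left.
September 2023 has 30 days: 469 − 30 = 439 left.
October 2023 has 31 days: 439 − 31 = 408 left.
November 2023 has 30 days: 408 − 30 = 378 left.
December 2023 has 31 days: 378 − 31 = 347 left.
January 2024 has 31 days: 347 − 31 = 316 left.
February 2024 has 29 days (2024 is a leap year): 316 − 29 = 287 left.
March 2024 has 31 days: 287 − 31 = 256 left.
April 2024 has 30 days: 256 − 30 = 226 left.
May 2024 has 31 days: 226 − 31 = 195 left.
June 2024 has 30 days: 195 − 30 = 165 left.
July 2024 has 31 days: 165 − 31 = 134 left.
August 2024 has 31 days: 134 − 31 = 103 left.
September 2024 has 30 days: 103 − 30 = 73 left.
October 2024 has 31 days: 73 − 31 = 42 left.
November 2024 has 30 days: 42 − 30 = 12 left.
12 days into December 2024 → December 12, 2024.
Adding 27 weeks (= 189 days) from December 12, 2024:
December has 31 days, so 31 − 12 = 19 days remain after December 12, 2024; 189 − 19 = 170 left.
January 2025 has 31 days: 170 − 31 = 139 left.
February 2025 has 28 days (2025 is not a leap year): 139 − 28 = 111 left.
March 2025 has 31 days: 111 − 31 = 80 left.
April 2025 has 30 days: 80 − 30 = 50 left.
May 2025 has 31 days: 50 − 31 = 19 left.
19 days into June 2025 → June 19, 2025.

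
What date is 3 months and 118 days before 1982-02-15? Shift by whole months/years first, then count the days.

July 20, 1981

Subtracting 3 months and 118 days from February 15, 1982: first the month/year part, then the days.
month 2 − 3 = -1, which is month 11 of year 1981 → November 1981.
Day 15 is valid in November, giving November 15, 1981.
Now subtract 118 days from November 15, 1981.
Going back 15 days from November 15, 1981 reaches the end of the previous month; 118 − 15 = 103 left.
October 1981 has 31 days: 103 − 31 = 72 left.
September 1981 has 30 days: 72 − 30 = 42 left.
August 1981 has 31 days: 42 − 31 = 11 left.
July 1981 has 31 days; 31 − 11 = 20 → July 20, 1981.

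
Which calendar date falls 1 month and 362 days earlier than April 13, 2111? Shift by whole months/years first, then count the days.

March 16, 2110

Going back 1 month and 362 days from April 13, 2111: first the month/year part, then the days.
month 4 − 1 = 3 → March 2111.
Day 13 is valid in March, giving March 13, 2111.
Now subtract 362 days from March 13, 2111.
Going back 13 days from March 13, 2111 reaches the end of the previous month; 362 − 13 = 349 left.
February 2111 has 28 days (2111 is not a leap year): 349 − 28 = 321 left.
January 2111 has 31 days: 321 − 31 = 290 left.
December 2110 has 31 days: 290 − 31 = 259 left.
November 2110 has 30 days: 259 − 30 = 229 left.
October 2110 has 31 days: 229 − 31 = 198 left.
September 2110 has 30 days: 198 − 30 = 168 left.
August 2110 has 31 days: 168 − 31 = 137 left.
July 2110 has 31 days: 137 − 31 = 106 left.
June 2110 has 30 days: 106 − 30 = 76 left.
May 2110 has 31 days: 76 − 31 = 45 left.
April 2110 has 30 days: 45 − 30 = 15 left.
March 2110 has 31 days; 31 − 15 = 16 → March 16, 2110.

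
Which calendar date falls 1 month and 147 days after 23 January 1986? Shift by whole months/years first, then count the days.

July 20, 1986

Adding 1 month and 147 days from January 23, 1986: first the month/year part, then the days.
month 1 + 1 = 2 → February 1986.
Day 23 is valid in February, giving February 23, 1986.
Now add 147 days from February 23, 1986.
February has 28 days, so 28 − 23 = 5 days remain after February 23, 1986; 147 − 5 = 142 left.
March 1986 has 31 days: 142 − 31 = 111 left.
April 1986 has 30 days: 111 − 30 = 81 left.
May 1986 has 31 days: 81 − 31 = 50 left.
June 1986 has 30 days: 50 − 30 = 20 left.
20 days into July 1986 → July 20, 1986.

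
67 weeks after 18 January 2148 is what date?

Advancing 67 weeks = 469 days from January 18, 2148.
January has 31 days, so 31 − 18 = 13 days remain after January 18, 2148; 469 − 13 = 456 left.
February 2148 has 29 days (2148 is a leap year): 456 − 29 = 427 left.
March 2148 has 31 days: 427 − 31 = 396 left.
April 2148 has 30 days: 396 − 30 = 366 left.
May 2148 has 31 days: 366 − 31 = 335 left.
June 2148 has 30 days: 335 − 30 = 305 left.
July 2148 has 31 days: 305 − 31 = 274 left.
August 2148 has 31 days: 274 − 31 = 243 left.
September 2148 has 30 days: 243 − 30 = 213 left.
October 2148 has 31 days: 213 − 31 = 182 left.
November 2148 has 30 days: 182 − 30 = 152 left.
December 2148 has 31 days: 152 − 31 = 121 left.
January 2149 has 31 days: 121 − 31 = 90 left.
February 2149 has 28 days (2149 is not a leap year): 90 − 28 = 62 left.
March 2149 has 31 days: 62 − 31 = 31 left.
April 2149 has 30 days: 31 − 30 = 1 left.
1 day into May 2149 → May 1, 2149.

May 1, 2149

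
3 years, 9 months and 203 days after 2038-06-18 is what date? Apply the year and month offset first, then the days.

Advancing 3 years, 9 months and 203 days from June 18, 2038: first the month/year part, then the days.
+3 years → 2041; month 6 + 9 = 15, which is month 3 of year 2042 → March 2042.
Day 18 is valid in March, giving March 18, 2042.
Now add 203 days from March 18, 2042.
March has 31 days, so 31 − 18 = 13 days remain after March 18, 2042; 203 − 13 = 190 left.
April 2042 has 30 days: 190 − 30 = 160 left.
May 2042 has 31 days: 160 − 31 = 129 left.
June 2042 has 30 days: 129 − 30 = 99 left.
July 2042 has 31 days: 99 − 31 = 68 left.
August 2042 has 31 days: 68 − 31 = 37 left.
September 2042 has 30 days: 37 − 30 = 7 left.
7 days into October 2042 → October 7, 2042.

October 7, 2042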